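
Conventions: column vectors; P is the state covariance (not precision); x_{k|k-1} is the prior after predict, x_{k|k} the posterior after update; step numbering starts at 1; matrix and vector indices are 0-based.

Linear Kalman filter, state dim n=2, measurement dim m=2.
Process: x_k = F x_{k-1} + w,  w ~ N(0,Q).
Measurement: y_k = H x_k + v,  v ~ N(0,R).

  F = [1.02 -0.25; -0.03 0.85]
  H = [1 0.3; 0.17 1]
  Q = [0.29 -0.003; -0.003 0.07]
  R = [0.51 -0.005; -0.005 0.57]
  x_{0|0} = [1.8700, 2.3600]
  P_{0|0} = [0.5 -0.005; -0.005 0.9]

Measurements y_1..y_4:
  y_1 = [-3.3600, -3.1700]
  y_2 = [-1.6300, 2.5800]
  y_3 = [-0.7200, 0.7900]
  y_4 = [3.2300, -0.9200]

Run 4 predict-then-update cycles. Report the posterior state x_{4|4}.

x_post = [1.1583, -0.0460]

step 1: x^-=[1.3174, 1.9499]  P^-=[0.8690 -0.2139; -0.2139 0.7210]  S=[1.3155 0.1342; 0.1342 1.2433]  K=[0.6241 -0.1206; -0.0550 0.5565]  nu=[-5.2624, -5.3439]  x^+=[-1.3223, -0.7349]  P^+=[0.3587 -0.1328; -0.1328 0.3401]
step 2: x^-=[-1.1651, -0.5850]  P^-=[0.7522 -0.2024; -0.2024 0.3228]  S=[1.1698 0.0070; 0.0070 0.8457]  K=[0.5917 -0.0930; -0.0923 0.3418]  nu=[-0.2894, 3.3631]  x^+=[-1.6491, 0.5911]  P^+=[0.3362 -0.1131; -0.1131 0.2145]
step 3: x^-=[-1.8299, 0.5519]  P^-=[0.7108 -0.1578; -0.1578 0.2310]  S=[1.1470 0.0193; 0.0193 0.7679]  K=[0.5795 -0.0627; -0.0817 0.2680]  nu=[0.9443, 0.5492]  x^+=[-1.3171, 0.6220]  P^+=[0.3240 -0.0937; -0.0937 0.1691]
step 4: x^-=[-1.4989, 0.5682]  P^-=[0.6854 -0.1308; -0.1308 0.1972]  S=[1.1347 0.0332; 0.0332 0.7426]  K=[0.5708 -0.0448; -0.0701 0.2388]  nu=[4.5584, -1.2334]  x^+=[1.1583, -0.0460]  P^+=[0.3160 -0.0821; -0.0821 0.1504]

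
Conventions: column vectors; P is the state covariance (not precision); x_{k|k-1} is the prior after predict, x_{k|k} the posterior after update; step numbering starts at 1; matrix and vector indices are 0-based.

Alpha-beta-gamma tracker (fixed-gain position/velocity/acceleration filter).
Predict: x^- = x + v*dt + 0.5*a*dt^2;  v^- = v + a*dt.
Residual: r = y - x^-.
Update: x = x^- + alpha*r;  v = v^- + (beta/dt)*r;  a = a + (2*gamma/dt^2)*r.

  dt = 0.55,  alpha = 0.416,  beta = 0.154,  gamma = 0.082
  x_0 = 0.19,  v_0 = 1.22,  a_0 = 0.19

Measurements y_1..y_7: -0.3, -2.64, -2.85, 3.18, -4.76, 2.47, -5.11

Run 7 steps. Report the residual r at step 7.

step 1: x_pred=0.8897  r=-1.1897  x^+=0.3948  v^+=0.9914  a^+=-0.4550
step 2: x_pred=0.8712  r=-3.5112  x^+=-0.5894  v^+=-0.2420  a^+=-2.3586
step 3: x_pred=-1.0793  r=-1.7707  x^+=-1.8159  v^+=-2.0351  a^+=-3.3186
step 4: x_pred=-3.4371  r=6.6171  x^+=-0.6844  v^+=-2.0075  a^+=0.2689
step 5: x_pred=-1.7479  r=-3.0121  x^+=-3.0009  v^+=-2.7030  a^+=-1.3642
step 6: x_pred=-4.6939  r=7.1639  x^+=-1.7137  v^+=-1.4474  a^+=2.5198
step 7: x_pred=-2.1287  r=-2.9813  x^+=-3.3689  v^+=-0.8963  a^+=0.9034

resid = -2.9813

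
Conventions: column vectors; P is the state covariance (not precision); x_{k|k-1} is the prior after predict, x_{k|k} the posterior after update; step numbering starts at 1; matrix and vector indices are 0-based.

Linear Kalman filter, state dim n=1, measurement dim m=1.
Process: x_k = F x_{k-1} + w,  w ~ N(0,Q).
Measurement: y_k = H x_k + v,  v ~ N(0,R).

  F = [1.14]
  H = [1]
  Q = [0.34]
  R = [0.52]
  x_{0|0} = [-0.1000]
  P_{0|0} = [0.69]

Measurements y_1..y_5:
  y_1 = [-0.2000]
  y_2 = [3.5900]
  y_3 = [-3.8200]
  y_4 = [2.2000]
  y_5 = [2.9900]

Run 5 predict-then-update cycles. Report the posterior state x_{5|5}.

x_post = [2.0794]

step 1: x^-=[-0.1140]  P^-=[1.2367]  S=[1.7567]  K=[0.7040]  nu=[-0.0860]  x^+=[-0.1745]  P^+=[0.3661]
step 2: x^-=[-0.1990]  P^-=[0.8158]  S=[1.3358]  K=[0.6107]  nu=[3.7890]  x^+=[2.1150]  P^+=[0.3176]
step 3: x^-=[2.4111]  P^-=[0.7527]  S=[1.2727]  K=[0.5914]  nu=[-6.2311]  x^+=[-1.2741]  P^+=[0.3075]
step 4: x^-=[-1.4525]  P^-=[0.7397]  S=[1.2597]  K=[0.5872]  nu=[3.6525]  x^+=[0.6922]  P^+=[0.3053]
step 5: x^-=[0.7891]  P^-=[0.7368]  S=[1.2568]  K=[0.5863]  nu=[2.2009]  x^+=[2.0794]  P^+=[0.3049]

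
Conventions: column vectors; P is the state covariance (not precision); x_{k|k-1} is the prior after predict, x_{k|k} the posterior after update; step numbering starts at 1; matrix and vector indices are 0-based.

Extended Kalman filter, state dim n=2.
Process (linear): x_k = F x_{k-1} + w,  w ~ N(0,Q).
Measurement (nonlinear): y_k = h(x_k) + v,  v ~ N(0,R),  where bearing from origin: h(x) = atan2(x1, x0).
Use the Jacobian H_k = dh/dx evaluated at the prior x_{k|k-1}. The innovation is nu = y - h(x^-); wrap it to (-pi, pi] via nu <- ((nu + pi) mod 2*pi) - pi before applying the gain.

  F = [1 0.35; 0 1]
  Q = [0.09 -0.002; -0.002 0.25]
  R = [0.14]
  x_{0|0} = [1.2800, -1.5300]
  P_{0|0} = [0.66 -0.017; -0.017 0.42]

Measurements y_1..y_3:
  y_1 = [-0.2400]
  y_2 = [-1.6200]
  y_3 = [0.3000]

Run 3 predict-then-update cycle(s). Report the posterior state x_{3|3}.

step 1: x^-=[0.7445, -1.5300]  P^-=[0.7895 0.1280; 0.1280 0.6700]  H_jac=[0.5285 0.2572]  S=[0.4396]  K=[1.0240; 0.5458]  nu=[0.8779]  x^+=[1.6435, -1.0508]  P^+=[0.3286 -0.1177; -0.1177 0.5390]
step 2: x^-=[1.2757, -1.0508]  P^-=[0.4022 0.0690; 0.0690 0.7890]  H_jac=[0.3847 0.4670]  S=[0.3964]  K=[0.4716; 0.9966]  nu=[-0.9310]  x^+=[0.8367, -1.9786]  P^+=[0.3141 -0.1173; -0.1173 0.3954]
step 3: x^-=[0.1442, -1.9786]  P^-=[0.3704 0.0191; 0.0191 0.6454]  H_jac=[0.5027 0.0366]  S=[0.2352]  K=[0.7947; 0.1413]  nu=[1.7980]  x^+=[1.5731, -1.7245]  P^+=[0.2218 -0.0073; -0.0073 0.6407]

x_post = [1.5731, -1.7245]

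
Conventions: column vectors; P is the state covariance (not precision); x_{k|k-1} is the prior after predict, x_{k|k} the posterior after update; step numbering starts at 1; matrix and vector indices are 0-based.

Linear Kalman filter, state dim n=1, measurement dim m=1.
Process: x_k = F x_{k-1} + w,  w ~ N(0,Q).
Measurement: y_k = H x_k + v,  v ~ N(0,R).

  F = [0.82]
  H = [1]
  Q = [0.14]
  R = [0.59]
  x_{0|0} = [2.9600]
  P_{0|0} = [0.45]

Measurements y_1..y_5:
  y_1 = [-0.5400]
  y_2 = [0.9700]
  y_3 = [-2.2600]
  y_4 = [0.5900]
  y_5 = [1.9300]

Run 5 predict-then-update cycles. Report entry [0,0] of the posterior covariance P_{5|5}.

P_post[0,0] = 0.1821

step 1: x^-=[2.4272]  P^-=[0.4426]  S=[1.0326]  K=[0.4286]  nu=[-2.9672]  x^+=[1.1554]  P^+=[0.2529]
step 2: x^-=[0.9474]  P^-=[0.3100]  S=[0.9000]  K=[0.3445]  nu=[0.0226]  x^+=[0.9552]  P^+=[0.2032]
step 3: x^-=[0.7833]  P^-=[0.2767]  S=[0.8667]  K=[0.3192]  nu=[-3.0433]  x^+=[-0.1882]  P^+=[0.1883]
step 4: x^-=[-0.1543]  P^-=[0.2666]  S=[0.8566]  K=[0.3113]  nu=[0.7443]  x^+=[0.0773]  P^+=[0.1836]
step 5: x^-=[0.0634]  P^-=[0.2635]  S=[0.8535]  K=[0.3087]  nu=[1.8666]  x^+=[0.6397]  P^+=[0.1821]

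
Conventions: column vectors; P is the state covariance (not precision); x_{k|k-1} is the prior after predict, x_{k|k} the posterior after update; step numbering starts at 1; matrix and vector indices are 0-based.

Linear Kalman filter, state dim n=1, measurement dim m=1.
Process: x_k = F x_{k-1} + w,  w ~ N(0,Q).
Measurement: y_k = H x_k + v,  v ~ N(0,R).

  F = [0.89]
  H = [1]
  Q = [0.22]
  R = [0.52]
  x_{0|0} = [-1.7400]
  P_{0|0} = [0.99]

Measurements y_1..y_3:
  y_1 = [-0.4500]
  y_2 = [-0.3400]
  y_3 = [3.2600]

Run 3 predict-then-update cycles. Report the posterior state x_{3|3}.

x_post = [1.1897]

step 1: x^-=[-1.5486]  P^-=[1.0042]  S=[1.5242]  K=[0.6588]  nu=[1.0986]  x^+=[-0.8248]  P^+=[0.3426]
step 2: x^-=[-0.7341]  P^-=[0.4914]  S=[1.0114]  K=[0.4858]  nu=[0.3941]  x^+=[-0.5426]  P^+=[0.2526]
step 3: x^-=[-0.4829]  P^-=[0.4201]  S=[0.9401]  K=[0.4469]  nu=[3.7429]  x^+=[1.1897]  P^+=[0.2324]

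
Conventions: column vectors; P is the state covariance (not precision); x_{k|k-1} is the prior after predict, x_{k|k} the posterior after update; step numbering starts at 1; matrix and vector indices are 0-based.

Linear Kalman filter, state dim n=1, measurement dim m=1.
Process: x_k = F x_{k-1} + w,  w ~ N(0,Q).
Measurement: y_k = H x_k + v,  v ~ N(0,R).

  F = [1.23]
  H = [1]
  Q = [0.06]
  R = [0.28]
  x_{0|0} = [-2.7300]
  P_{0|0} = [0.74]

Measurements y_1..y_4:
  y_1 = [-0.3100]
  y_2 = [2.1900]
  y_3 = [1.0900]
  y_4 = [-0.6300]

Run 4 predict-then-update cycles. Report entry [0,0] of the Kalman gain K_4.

step 1: x^-=[-3.3579]  P^-=[1.1795]  S=[1.4595]  K=[0.8082]  nu=[3.0479]  x^+=[-0.8947]  P^+=[0.2263]
step 2: x^-=[-1.1005]  P^-=[0.4023]  S=[0.6823]  K=[0.5897]  nu=[3.2905]  x^+=[0.8397]  P^+=[0.1651]
step 3: x^-=[1.0329]  P^-=[0.3098]  S=[0.5898]  K=[0.5252]  nu=[0.0571]  x^+=[1.0629]  P^+=[0.1471]
step 4: x^-=[1.3074]  P^-=[0.2825]  S=[0.5625]  K=[0.5022]  nu=[-1.9374]  x^+=[0.3344]  P^+=[0.1406]

K[0,0] = 0.5022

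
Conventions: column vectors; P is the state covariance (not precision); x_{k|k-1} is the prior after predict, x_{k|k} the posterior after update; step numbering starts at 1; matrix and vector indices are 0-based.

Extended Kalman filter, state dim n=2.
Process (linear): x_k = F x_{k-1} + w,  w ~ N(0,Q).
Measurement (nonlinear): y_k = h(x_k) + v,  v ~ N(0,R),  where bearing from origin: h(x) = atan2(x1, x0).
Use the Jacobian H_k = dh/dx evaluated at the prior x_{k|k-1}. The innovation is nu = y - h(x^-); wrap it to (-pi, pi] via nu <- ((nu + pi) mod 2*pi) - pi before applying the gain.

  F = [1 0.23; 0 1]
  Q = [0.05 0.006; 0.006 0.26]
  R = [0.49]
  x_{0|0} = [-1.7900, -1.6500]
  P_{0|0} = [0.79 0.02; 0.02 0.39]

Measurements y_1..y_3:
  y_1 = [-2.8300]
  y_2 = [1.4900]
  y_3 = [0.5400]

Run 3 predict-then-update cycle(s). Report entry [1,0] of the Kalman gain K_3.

step 1: x^-=[-2.1695, -1.6500]  P^-=[0.8698 0.1157; 0.1157 0.6500]  H_jac=[0.2221 -0.2920]  S=[0.5733]  K=[0.2780; -0.2863]  nu=[-0.3386]  x^+=[-2.2636, -1.5531]  P^+=[0.8255 0.1613; 0.1613 0.6030]
step 2: x^-=[-2.6209, -1.5531]  P^-=[0.9816 0.3060; 0.3060 0.8630]  H_jac=[0.1673 -0.2824]  S=[0.5574]  K=[0.1397; -0.3454]  nu=[-2.1865]  x^+=[-2.9262, -0.7979]  P^+=[0.9708 0.3329; 0.3329 0.7965]
step 3: x^-=[-3.1098, -0.7979]  P^-=[1.2160 0.5221; 0.5221 1.0565]  H_jac=[0.0774 -0.3017]  S=[0.5691]  K=[-0.1114; -0.4891]  nu=[-2.8528]  x^+=[-2.7920, 0.5974]  P^+=[1.2090 0.4911; 0.4911 0.9204]

K[1,0] = -0.4891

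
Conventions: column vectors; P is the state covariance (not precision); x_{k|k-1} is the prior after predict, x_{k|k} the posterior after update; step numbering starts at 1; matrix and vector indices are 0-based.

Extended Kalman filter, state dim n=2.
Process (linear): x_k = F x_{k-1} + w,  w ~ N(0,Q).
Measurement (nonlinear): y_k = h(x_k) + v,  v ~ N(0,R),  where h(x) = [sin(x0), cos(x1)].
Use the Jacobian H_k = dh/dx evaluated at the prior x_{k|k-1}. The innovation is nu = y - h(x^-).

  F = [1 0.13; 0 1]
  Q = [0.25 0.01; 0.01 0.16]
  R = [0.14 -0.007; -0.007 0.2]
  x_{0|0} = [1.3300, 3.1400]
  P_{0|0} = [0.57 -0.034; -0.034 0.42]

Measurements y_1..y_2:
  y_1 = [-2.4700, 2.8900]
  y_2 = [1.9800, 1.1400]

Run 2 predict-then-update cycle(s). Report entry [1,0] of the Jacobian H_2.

step 1: x^-=[1.7382, 3.1400]  P^-=[0.8183 0.0306; 0.0306 0.5800]  H_jac=[-0.1666 0.0000; 0.0000 -0.0016]  S=[0.1627 -0.0070; -0.0070 0.2000]  K=[-0.8392 -0.0296; -0.0316 -0.0057]  nu=[-3.4560, 3.8900]  x^+=[4.5233, 3.2269]  P^+=[0.7038 0.0263; 0.0263 0.5798]
step 2: x^-=[4.9428, 3.2269]  P^-=[0.9705 0.1117; 0.1117 0.7398]  H_jac=[0.2284 0.0000; 0.0000 0.0852]  S=[0.1906 -0.0048; -0.0048 0.2054]  K=[1.1646 0.0737; 0.1417 0.3102]  nu=[2.9536, 2.1364]  x^+=[8.5400, 4.3080]  P^+=[0.7116 0.0773; 0.0773 0.7167]

H_jac[1,0] = 0.0000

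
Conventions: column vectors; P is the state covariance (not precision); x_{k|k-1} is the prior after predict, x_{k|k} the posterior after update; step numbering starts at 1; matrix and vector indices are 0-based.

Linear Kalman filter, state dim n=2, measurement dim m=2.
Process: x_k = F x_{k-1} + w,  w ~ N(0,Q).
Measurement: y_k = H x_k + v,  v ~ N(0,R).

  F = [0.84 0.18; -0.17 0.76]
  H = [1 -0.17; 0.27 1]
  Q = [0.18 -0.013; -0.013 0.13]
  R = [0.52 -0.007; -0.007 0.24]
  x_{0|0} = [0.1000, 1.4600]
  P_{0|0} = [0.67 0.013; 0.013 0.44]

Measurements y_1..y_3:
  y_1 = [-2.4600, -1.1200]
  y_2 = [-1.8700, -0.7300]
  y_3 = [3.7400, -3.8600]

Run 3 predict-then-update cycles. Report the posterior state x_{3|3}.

step 1: x^-=[0.3468, 1.0926]  P^-=[0.6709 -0.0406; -0.0406 0.4001]  S=[1.2163 0.0674; 0.0674 0.6671]  K=[0.5487 0.1553; -0.1223 0.5957]  nu=[-2.6211, -2.3062]  x^+=[-1.4494, 0.0393]  P^+=[0.2772 -0.0414; -0.0414 0.1550]
step 2: x^-=[-1.2104, 0.2763]  P^-=[0.3681 -0.0566; -0.0566 0.2382]  S=[0.9142 -0.0021; -0.0021 0.4745]  K=[0.4134 0.0921; -0.1051 0.4694]  nu=[-0.6126, -0.6794]  x^+=[-1.5262, 0.0217]  P^+=[0.2080 -0.0370; -0.0370 0.1234]
step 3: x^-=[-1.2781, 0.2759]  P^-=[0.3196 -0.0483; -0.0483 0.2168]  S=[0.8623 -0.0036; -0.0036 0.4540]  K=[0.3805 0.0867; -0.0969 0.4480]  nu=[5.0650, -3.7909]  x^+=[0.3204, -1.9131]  P^+=[0.1916 -0.0336; -0.0336 0.1173]

x_post = [0.3204, -1.9131]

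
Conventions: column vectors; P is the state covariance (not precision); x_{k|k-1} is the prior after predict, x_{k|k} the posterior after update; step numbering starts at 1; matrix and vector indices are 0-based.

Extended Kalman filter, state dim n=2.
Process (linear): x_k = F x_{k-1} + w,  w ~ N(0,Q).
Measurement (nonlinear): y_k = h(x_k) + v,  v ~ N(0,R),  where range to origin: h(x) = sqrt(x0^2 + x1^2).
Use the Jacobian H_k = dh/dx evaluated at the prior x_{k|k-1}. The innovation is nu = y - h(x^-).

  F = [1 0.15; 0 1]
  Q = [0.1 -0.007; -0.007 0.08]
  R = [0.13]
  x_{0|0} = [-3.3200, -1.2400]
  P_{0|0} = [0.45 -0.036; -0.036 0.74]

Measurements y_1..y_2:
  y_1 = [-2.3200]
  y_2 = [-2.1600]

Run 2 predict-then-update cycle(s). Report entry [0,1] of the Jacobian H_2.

step 1: x^-=[-3.5060, -1.2400]  P^-=[0.5558 0.0680; 0.0680 0.8200]  H_jac=[-0.9428 -0.3334]  S=[0.7580]  K=[-0.7213; -0.4453]  nu=[-6.0388]  x^+=[0.8497, 1.4491]  P^+=[0.1615 -0.1755; -0.1755 0.6697]
step 2: x^-=[1.0671, 1.4491]  P^-=[0.2239 -0.0820; -0.0820 0.7497]  H_jac=[0.5930 0.8052]  S=[0.6165]  K=[0.1083; 0.9003]  nu=[-3.9596]  x^+=[0.6383, -2.1157]  P^+=[0.2167 -0.1421; -0.1421 0.2500]

H_jac[0,1] = 0.8052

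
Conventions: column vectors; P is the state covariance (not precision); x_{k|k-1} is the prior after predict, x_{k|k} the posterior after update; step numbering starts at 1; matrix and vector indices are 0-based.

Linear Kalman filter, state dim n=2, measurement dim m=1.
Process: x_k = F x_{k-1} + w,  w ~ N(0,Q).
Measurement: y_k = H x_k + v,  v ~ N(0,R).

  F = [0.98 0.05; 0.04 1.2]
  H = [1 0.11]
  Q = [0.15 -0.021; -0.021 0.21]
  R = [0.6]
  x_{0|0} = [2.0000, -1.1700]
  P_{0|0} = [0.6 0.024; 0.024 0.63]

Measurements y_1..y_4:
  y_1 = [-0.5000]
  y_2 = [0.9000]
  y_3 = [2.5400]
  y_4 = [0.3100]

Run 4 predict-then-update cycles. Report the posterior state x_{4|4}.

x_post = [1.0702, -2.2090]

step 1: x^-=[1.9015, -1.3240]  P^-=[0.7302 0.0686; 0.0686 1.1205]  S=[1.3588]  K=[0.5429; 0.1412]  nu=[-2.2559]  x^+=[0.6768, -1.6425]  P^+=[0.3297 -0.0356; -0.0356 1.0934]
step 2: x^-=[0.5811, -1.9439]  P^-=[0.4659 0.0156; 0.0156 1.7816]  S=[1.0908]  K=[0.4286; 0.1940]  nu=[0.5327]  x^+=[0.8095, -1.8406]  P^+=[0.2654 -0.0751; -0.0751 1.7405]
step 3: x^-=[0.7012, -2.1763]  P^-=[0.4019 0.0054; 0.0054 2.7096]  S=[1.0359]  K=[0.3886; 0.2929]  nu=[2.0782]  x^+=[1.5087, -1.5675]  P^+=[0.2455 -0.1125; -0.1125 2.6207]
step 4: x^-=[1.4002, -1.8207]  P^-=[0.3813 0.0133; 0.0133 3.9734]  S=[1.0323]  K=[0.3708; 0.4363]  nu=[-0.8899]  x^+=[1.0702, -2.2090]  P^+=[0.2394 -0.1537; -0.1537 3.7769]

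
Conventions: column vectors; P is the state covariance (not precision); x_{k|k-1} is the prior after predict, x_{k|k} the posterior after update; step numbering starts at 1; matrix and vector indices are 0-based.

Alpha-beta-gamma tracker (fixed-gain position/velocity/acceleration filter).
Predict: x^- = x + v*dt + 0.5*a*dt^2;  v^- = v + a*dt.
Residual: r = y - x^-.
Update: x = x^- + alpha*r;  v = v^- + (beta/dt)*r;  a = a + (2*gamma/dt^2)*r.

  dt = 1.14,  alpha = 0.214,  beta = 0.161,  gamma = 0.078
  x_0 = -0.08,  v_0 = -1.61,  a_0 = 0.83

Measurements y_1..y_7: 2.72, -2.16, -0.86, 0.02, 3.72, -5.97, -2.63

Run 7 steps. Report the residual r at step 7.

resid = -6.8870

step 1: x_pred=-1.3761  r=4.0961  x^+=-0.4995  v^+=-0.0853  a^+=1.3217
step 2: x_pred=0.2621  r=-2.4221  x^+=-0.2563  v^+=1.0793  a^+=1.0309
step 3: x_pred=1.6441  r=-2.5041  x^+=1.1082  v^+=1.9010  a^+=0.7304
step 4: x_pred=3.7499  r=-3.7299  x^+=2.9517  v^+=2.2068  a^+=0.2826
step 5: x_pred=5.6511  r=-1.9311  x^+=5.2379  v^+=2.2563  a^+=0.0508
step 6: x_pred=7.8431  r=-13.8131  x^+=4.8871  v^+=0.3634  a^+=-1.6072
step 7: x_pred=4.2570  r=-6.8870  x^+=2.7832  v^+=-2.4415  a^+=-2.4339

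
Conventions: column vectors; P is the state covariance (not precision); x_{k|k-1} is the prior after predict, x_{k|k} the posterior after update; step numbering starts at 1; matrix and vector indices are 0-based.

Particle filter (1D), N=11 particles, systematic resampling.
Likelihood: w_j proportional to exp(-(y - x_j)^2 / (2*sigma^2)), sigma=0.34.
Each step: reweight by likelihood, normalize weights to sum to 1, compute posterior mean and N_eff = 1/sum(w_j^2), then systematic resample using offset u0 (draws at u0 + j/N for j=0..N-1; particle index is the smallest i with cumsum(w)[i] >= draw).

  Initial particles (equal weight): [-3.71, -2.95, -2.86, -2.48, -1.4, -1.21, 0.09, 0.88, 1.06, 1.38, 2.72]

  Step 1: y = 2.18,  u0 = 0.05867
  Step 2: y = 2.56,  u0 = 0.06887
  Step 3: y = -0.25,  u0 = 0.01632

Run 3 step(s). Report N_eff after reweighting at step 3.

N_eff = 11.0000

step 1: w=[0.0000, 0.0000, 0.0000, 0.0000, 0.0000, 0.0000, 0.0000, 0.0019, 0.0125, 0.1788, 0.8068]  mean=2.4561  Neff=1.4641  idx=[9, 9, 10, 10, 10, 10, 10, 10, 10, 10, 10]
step 2: w=[0.0003, 0.0003, 0.1110, 0.1110, 0.1110, 0.1110, 0.1110, 0.1110, 0.1110, 0.1110, 0.1110]  mean=2.7192  Neff=9.0108  idx=[2, 3, 4, 5, 5, 6, 7, 8, 9, 9, 10]
step 3: w=[0.0909, 0.0909, 0.0909, 0.0909, 0.0909, 0.0909, 0.0909, 0.0909, 0.0909, 0.0909, 0.0909]  mean=2.7200  Neff=11.0000  idx=[0, 1, 2, 3, 4, 5, 6, 7, 8, 9, 10]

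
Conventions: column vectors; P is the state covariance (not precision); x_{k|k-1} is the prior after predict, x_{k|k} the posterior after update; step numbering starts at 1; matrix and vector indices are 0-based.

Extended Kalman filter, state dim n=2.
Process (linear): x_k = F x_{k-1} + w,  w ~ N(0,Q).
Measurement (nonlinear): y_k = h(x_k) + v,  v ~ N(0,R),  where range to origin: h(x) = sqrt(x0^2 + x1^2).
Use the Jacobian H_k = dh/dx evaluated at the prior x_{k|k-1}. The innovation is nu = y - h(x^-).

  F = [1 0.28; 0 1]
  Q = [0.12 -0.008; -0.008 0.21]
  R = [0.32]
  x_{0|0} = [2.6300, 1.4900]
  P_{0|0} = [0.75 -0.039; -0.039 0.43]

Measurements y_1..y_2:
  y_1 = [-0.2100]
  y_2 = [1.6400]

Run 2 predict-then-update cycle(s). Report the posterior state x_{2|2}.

step 1: x^-=[3.0472, 1.4900]  P^-=[0.8819 0.0734; 0.0734 0.6400]  H_jac=[0.8984 0.4393]  S=[1.2131]  K=[0.6796; 0.2861]  nu=[-3.6020]  x^+=[0.5992, 0.4595]  P^+=[0.3215 -0.1625; -0.1625 0.5407]
step 2: x^-=[0.7279, 0.4595]  P^-=[0.3929 -0.0191; -0.0191 0.7507]  H_jac=[0.8456 0.5338]  S=[0.7977]  K=[0.4038; 0.4822]  nu=[0.7792]  x^+=[1.0425, 0.8352]  P^+=[0.2629 -0.1744; -0.1744 0.5653]

x_post = [1.0425, 0.8352]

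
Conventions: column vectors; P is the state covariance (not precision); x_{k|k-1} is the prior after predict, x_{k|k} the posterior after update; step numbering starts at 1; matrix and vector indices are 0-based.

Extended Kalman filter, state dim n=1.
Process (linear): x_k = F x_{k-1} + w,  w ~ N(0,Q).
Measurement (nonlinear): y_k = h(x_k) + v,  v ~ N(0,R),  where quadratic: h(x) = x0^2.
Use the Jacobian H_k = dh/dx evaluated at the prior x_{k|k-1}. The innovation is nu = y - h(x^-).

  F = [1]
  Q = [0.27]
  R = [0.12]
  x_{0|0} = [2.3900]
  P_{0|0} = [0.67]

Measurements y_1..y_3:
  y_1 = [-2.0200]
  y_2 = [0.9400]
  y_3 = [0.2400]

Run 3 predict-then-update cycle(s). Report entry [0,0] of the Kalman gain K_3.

K[0,0] = 0.4715

step 1: x^-=[2.3900]  P^-=[0.9400]  H_jac=[4.7800]  S=[21.5975]  K=[0.2080]  nu=[-7.7321]  x^+=[0.7814]  P^+=[0.0052]
step 2: x^-=[0.7814]  P^-=[0.2752]  H_jac=[1.5628]  S=[0.7922]  K=[0.5430]  nu=[0.3294]  x^+=[0.9603]  P^+=[0.0417]
step 3: x^-=[0.9603]  P^-=[0.3117]  H_jac=[1.9205]  S=[1.2696]  K=[0.4715]  nu=[-0.6821]  x^+=[0.6387]  P^+=[0.0295]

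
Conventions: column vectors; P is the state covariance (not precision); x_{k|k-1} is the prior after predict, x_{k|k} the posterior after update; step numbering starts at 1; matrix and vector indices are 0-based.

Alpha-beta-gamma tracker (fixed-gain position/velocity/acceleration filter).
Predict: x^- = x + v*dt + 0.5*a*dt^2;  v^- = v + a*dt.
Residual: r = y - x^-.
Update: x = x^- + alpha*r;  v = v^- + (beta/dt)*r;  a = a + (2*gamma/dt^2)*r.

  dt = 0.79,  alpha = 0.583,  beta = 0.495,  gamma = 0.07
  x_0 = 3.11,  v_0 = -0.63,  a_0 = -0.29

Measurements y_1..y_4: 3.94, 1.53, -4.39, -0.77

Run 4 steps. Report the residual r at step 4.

resid = 5.7005

step 1: x_pred=2.5218  r=1.4182  x^+=3.3486  v^+=0.0295  a^+=0.0281
step 2: x_pred=3.3807  r=-1.8507  x^+=2.3017  v^+=-1.1079  a^+=-0.3870
step 3: x_pred=1.3057  r=-5.6957  x^+=-2.0149  v^+=-4.9825  a^+=-1.6647
step 4: x_pred=-6.4705  r=5.7005  x^+=-3.1471  v^+=-2.7258  a^+=-0.3860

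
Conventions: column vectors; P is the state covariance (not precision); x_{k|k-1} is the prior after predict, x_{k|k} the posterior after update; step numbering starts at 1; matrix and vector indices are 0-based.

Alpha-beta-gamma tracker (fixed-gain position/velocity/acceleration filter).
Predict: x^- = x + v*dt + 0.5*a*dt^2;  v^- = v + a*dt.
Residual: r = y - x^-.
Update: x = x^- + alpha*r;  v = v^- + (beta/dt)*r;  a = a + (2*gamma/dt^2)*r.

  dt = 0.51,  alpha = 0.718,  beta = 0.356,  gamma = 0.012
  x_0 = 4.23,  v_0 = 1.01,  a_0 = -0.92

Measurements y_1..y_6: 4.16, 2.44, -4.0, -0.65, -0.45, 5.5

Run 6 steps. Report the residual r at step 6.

step 1: x_pred=4.6255  r=-0.4655  x^+=4.2913  v^+=0.2159  a^+=-0.9629
step 2: x_pred=4.2761  r=-1.8361  x^+=2.9578  v^+=-1.5569  a^+=-1.1324
step 3: x_pred=2.0165  r=-6.0165  x^+=-2.3033  v^+=-6.3342  a^+=-1.6875
step 4: x_pred=-5.7532  r=5.1032  x^+=-2.0891  v^+=-3.6325  a^+=-1.2166
step 5: x_pred=-4.0999  r=3.6499  x^+=-1.4793  v^+=-1.7052  a^+=-0.8799
step 6: x_pred=-2.4634  r=7.9634  x^+=3.2543  v^+=3.4048  a^+=-0.1451

resid = 7.9634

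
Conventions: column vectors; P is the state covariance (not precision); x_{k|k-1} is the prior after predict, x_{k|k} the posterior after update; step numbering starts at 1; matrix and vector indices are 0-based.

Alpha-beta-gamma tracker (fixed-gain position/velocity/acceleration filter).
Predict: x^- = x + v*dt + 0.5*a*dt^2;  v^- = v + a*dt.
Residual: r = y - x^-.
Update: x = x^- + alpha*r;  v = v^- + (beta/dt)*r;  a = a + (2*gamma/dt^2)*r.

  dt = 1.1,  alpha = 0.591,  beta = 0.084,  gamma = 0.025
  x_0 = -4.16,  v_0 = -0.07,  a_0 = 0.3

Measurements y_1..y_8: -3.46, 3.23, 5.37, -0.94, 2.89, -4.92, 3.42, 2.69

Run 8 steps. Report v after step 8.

step 1: x_pred=-4.0555  r=0.5955  x^+=-3.7036  v^+=0.3055  a^+=0.3246
step 2: x_pred=-3.1711  r=6.4011  x^+=0.6119  v^+=1.1514  a^+=0.5891
step 3: x_pred=2.2348  r=3.1352  x^+=4.0877  v^+=2.0388  a^+=0.7187
step 4: x_pred=6.7652  r=-7.7052  x^+=2.2114  v^+=2.2409  a^+=0.4003
step 5: x_pred=4.9186  r=-2.0286  x^+=3.7197  v^+=2.5263  a^+=0.3164
step 6: x_pred=6.6901  r=-11.6101  x^+=-0.1715  v^+=1.9878  a^+=-0.1633
step 7: x_pred=1.9163  r=1.5037  x^+=2.8050  v^+=1.9230  a^+=-0.1012
step 8: x_pred=4.8591  r=-2.1691  x^+=3.5772  v^+=1.6461  a^+=-0.1908

v_post = 1.6461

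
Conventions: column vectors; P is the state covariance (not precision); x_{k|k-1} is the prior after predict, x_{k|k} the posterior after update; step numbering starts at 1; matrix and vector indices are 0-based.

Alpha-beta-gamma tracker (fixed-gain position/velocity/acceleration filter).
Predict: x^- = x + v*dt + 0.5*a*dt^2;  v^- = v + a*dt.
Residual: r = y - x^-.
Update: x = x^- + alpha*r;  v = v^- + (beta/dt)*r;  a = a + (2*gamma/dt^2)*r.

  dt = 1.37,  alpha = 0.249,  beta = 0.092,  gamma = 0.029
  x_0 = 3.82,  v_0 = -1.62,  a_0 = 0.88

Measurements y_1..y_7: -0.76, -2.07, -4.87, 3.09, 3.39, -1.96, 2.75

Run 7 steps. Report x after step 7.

x_post = 6.8985

step 1: x_pred=2.4264  r=-3.1864  x^+=1.6330  v^+=-0.6284  a^+=0.7815
step 2: x_pred=1.5056  r=-3.5756  x^+=0.6152  v^+=0.2022  a^+=0.6710
step 3: x_pred=1.5220  r=-6.3920  x^+=-0.0696  v^+=0.6923  a^+=0.4735
step 4: x_pred=1.3232  r=1.7668  x^+=1.7631  v^+=1.4597  a^+=0.5281
step 5: x_pred=4.2585  r=-0.8685  x^+=4.0422  v^+=2.1248  a^+=0.5013
step 6: x_pred=7.4237  r=-9.3837  x^+=5.0871  v^+=2.1814  a^+=0.2113
step 7: x_pred=8.2740  r=-5.5240  x^+=6.8985  v^+=2.1000  a^+=0.0406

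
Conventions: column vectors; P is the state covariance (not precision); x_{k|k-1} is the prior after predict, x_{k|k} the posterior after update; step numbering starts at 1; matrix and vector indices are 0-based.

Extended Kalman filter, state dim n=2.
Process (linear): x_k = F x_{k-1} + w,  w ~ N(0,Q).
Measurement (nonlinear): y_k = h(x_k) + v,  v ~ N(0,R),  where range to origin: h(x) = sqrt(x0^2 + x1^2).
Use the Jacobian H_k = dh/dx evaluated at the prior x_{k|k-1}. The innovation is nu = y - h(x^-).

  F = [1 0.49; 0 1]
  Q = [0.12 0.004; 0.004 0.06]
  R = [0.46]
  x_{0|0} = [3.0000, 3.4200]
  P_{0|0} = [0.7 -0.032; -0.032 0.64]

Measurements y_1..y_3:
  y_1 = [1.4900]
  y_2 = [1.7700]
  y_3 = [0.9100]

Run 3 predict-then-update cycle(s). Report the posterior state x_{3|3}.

x_post = [1.7845, 0.5161]

step 1: x^-=[4.6758, 3.4200]  P^-=[0.9423 0.2856; 0.2856 0.7000]  H_jac=[0.8071 0.5904]  S=[1.5900]  K=[0.5844; 0.4049]  nu=[-4.3031]  x^+=[2.1612, 1.6778]  P^+=[0.3993 -0.0906; -0.0906 0.4393]
step 2: x^-=[2.9833, 1.6778]  P^-=[0.5360 0.1287; 0.1287 0.4993]  H_jac=[0.8716 0.4902]  S=[1.0972]  K=[0.4833; 0.3253]  nu=[-1.6527]  x^+=[2.1845, 1.1401]  P^+=[0.2797 -0.0438; -0.0438 0.3832]
step 3: x^-=[2.7432, 1.1401]  P^-=[0.4488 0.1479; 0.1479 0.4432]  H_jac=[0.9234 0.3838]  S=[1.0128]  K=[0.4652; 0.3028]  nu=[-2.0607]  x^+=[1.7845, 0.5161]  P^+=[0.2296 0.0053; 0.0053 0.3503]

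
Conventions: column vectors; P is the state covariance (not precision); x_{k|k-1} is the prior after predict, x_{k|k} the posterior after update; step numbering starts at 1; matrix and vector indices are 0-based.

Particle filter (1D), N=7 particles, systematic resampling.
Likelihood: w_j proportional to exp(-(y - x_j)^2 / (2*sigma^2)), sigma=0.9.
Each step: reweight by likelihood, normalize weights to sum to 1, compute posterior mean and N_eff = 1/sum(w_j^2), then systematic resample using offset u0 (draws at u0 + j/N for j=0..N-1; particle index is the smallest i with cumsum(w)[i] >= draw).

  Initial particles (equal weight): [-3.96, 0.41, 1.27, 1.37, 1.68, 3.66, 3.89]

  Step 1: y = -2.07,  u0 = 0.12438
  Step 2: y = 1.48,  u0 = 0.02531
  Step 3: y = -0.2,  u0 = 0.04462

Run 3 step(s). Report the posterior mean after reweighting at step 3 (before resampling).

step 1: w=[0.8193, 0.1668, 0.0076, 0.0050, 0.0013, 0.0000, 0.0000]  mean=-3.1575  Neff=1.4302  idx=[0, 0, 0, 0, 0, 1, 1]
step 2: w=[0.0000, 0.0000, 0.0000, 0.0000, 0.0000, 0.5000, 0.5000]  mean=0.4100  Neff=2.0000  idx=[5, 5, 5, 5, 6, 6, 6]
step 3: w=[0.1429, 0.1429, 0.1429, 0.1429, 0.1429, 0.1429, 0.1429]  mean=0.4100  Neff=7.0000  idx=[0, 1, 2, 3, 4, 5, 6]

post_mean = 0.4100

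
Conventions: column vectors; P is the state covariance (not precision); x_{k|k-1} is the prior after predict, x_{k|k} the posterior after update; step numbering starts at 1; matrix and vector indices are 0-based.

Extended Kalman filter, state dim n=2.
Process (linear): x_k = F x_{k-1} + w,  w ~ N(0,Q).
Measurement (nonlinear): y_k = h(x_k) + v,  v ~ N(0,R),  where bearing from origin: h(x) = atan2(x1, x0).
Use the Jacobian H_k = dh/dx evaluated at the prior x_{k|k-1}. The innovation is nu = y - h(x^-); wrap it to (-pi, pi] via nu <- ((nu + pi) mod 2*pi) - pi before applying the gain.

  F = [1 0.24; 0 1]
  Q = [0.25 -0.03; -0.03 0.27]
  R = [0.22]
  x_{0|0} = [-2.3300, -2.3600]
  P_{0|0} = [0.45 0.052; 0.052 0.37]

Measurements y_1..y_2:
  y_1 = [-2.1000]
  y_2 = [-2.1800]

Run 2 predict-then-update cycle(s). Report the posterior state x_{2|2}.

step 1: x^-=[-2.8964, -2.3600]  P^-=[0.7463 0.1108; 0.1108 0.6400]  H_jac=[0.1691 -0.2075]  S=[0.2611]  K=[0.3952; -0.4368]  nu=[0.3579]  x^+=[-2.7550, -2.5163]  P^+=[0.7055 0.1559; 0.1559 0.5902]
step 2: x^-=[-3.3589, -2.5163]  P^-=[1.0643 0.2675; 0.2675 0.8602]  H_jac=[0.1429 -0.1907]  S=[0.2584]  K=[0.3910; -0.4868]  nu=[0.3186]  x^+=[-3.2343, -2.6715]  P^+=[1.0248 0.3167; 0.3167 0.7989]

x_post = [-3.2343, -2.6715]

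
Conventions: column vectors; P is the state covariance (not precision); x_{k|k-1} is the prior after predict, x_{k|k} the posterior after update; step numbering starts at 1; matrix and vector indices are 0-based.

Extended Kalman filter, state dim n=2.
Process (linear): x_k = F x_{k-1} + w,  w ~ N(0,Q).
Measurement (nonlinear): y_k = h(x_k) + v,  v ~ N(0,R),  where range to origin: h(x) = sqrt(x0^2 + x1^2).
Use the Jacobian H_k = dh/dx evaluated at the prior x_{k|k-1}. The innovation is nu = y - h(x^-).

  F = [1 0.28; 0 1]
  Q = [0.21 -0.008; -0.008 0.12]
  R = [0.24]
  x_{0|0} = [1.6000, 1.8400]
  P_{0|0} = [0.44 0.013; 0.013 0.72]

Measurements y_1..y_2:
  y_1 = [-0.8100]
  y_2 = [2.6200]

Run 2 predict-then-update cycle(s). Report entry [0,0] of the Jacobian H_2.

H_jac[0,0] = 0.1183

step 1: x^-=[2.1152, 1.8400]  P^-=[0.7137 0.2066; 0.2066 0.8400]  H_jac=[0.7545 0.6563]  S=[1.2127]  K=[0.5558; 0.5831]  nu=[-3.6135]  x^+=[0.1066, -0.2672]  P^+=[0.3390 -0.1865; -0.1865 0.4276]
step 2: x^-=[0.0318, -0.2672]  P^-=[0.4781 -0.0748; -0.0748 0.5476]  H_jac=[0.1183 -0.9930]  S=[0.8042]  K=[0.1627; -0.6872]  nu=[2.3509]  x^+=[0.4142, -1.8826]  P^+=[0.4569 0.0151; 0.0151 0.1679]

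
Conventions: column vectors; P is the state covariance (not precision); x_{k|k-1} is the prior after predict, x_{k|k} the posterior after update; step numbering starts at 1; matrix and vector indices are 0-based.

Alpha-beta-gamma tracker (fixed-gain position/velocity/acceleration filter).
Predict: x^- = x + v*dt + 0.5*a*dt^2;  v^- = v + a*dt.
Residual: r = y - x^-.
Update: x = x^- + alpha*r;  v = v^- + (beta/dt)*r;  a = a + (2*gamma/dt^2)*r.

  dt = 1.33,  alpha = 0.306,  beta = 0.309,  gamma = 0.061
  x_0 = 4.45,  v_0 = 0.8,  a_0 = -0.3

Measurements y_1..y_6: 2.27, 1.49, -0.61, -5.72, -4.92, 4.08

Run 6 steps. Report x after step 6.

x_post = -8.5445

step 1: x_pred=5.2487  r=-2.9787  x^+=4.3372  v^+=-0.2910  a^+=-0.5054
step 2: x_pred=3.5031  r=-2.0131  x^+=2.8871  v^+=-1.4310  a^+=-0.6443
step 3: x_pred=0.4141  r=-1.0241  x^+=0.1007  v^+=-2.5258  a^+=-0.7149
step 4: x_pred=-3.8909  r=-1.8291  x^+=-4.4506  v^+=-3.9016  a^+=-0.8411
step 5: x_pred=-10.3836  r=5.4636  x^+=-8.7117  v^+=-3.7508  a^+=-0.4642
step 6: x_pred=-14.1109  r=18.1909  x^+=-8.5445  v^+=-0.1420  a^+=0.7904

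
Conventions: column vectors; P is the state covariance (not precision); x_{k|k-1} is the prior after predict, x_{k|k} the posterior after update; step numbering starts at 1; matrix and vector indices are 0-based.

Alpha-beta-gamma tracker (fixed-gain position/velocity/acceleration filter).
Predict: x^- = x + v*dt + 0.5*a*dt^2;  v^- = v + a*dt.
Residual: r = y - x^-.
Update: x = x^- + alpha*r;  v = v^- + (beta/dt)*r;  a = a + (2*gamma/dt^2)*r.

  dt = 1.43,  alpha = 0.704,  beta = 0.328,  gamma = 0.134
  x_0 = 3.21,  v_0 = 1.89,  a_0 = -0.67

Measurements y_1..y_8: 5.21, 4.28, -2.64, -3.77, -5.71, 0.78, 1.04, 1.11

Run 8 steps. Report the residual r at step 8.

resid = -3.7386

step 1: x_pred=5.2277  r=-0.0177  x^+=5.2152  v^+=0.9278  a^+=-0.6723
step 2: x_pred=5.8546  r=-1.5746  x^+=4.7461  v^+=-0.3947  a^+=-0.8787
step 3: x_pred=3.2832  r=-5.9232  x^+=-0.8867  v^+=-3.0099  a^+=-1.6550
step 4: x_pred=-6.8830  r=3.1130  x^+=-4.6914  v^+=-4.6624  a^+=-1.2470
step 5: x_pred=-12.6337  r=6.9237  x^+=-7.7594  v^+=-4.8575  a^+=-0.3396
step 6: x_pred=-15.0529  r=15.8329  x^+=-3.9065  v^+=-1.7115  a^+=1.7354
step 7: x_pred=-4.5796  r=5.6196  x^+=-0.6234  v^+=2.0591  a^+=2.4719
step 8: x_pred=4.8486  r=-3.7386  x^+=2.2166  v^+=4.7365  a^+=1.9820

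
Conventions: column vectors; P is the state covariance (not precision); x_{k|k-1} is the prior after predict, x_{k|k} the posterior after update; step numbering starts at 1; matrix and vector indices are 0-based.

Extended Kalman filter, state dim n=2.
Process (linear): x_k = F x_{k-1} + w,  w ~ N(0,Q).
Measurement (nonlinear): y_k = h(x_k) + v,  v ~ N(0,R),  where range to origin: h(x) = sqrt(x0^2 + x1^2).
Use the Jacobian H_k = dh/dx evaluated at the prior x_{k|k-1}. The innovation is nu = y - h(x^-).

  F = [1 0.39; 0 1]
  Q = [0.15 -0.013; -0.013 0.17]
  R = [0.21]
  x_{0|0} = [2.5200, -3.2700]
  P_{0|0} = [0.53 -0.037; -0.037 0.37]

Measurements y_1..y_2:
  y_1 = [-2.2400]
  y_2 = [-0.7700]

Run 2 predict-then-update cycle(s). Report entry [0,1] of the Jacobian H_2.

step 1: x^-=[1.2447, -3.2700]  P^-=[0.7074 0.0943; 0.0943 0.5400]  H_jac=[0.3557 -0.9346]  S=[0.7085]  K=[0.2308; -0.6650]  nu=[-5.7389]  x^+=[-0.0799, 0.5463]  P^+=[0.6697 0.2030; 0.2030 0.2267]
step 2: x^-=[0.1331, 0.5463]  P^-=[1.0125 0.2785; 0.2785 0.3967]  H_jac=[0.2368 0.9716]  S=[0.7694]  K=[0.6633; 0.5867]  nu=[-1.3322]  x^+=[-0.7505, -0.2353]  P^+=[0.6741 -0.0209; -0.0209 0.1319]

H_jac[0,1] = 0.9716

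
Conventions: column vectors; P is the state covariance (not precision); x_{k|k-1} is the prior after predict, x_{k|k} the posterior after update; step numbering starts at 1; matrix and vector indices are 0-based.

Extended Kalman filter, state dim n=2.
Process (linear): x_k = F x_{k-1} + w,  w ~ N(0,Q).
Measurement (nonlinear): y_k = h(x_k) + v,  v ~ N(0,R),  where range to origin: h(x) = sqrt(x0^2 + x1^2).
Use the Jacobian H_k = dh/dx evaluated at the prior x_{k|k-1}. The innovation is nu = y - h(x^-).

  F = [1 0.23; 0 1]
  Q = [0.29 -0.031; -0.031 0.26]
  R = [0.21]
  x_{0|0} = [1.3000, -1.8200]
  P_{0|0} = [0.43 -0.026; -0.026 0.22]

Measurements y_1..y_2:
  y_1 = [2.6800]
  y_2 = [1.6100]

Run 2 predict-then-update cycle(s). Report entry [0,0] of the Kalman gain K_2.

step 1: x^-=[0.8814, -1.8200]  P^-=[0.7197 -0.0064; -0.0064 0.4800]  H_jac=[0.4359 -0.9000]  S=[0.7406]  K=[0.4314; -0.5871]  nu=[0.6578]  x^+=[1.1651, -2.2062]  P^+=[0.5819 0.1812; 0.1812 0.2247]
step 2: x^-=[0.6577, -2.2062]  P^-=[0.9671 0.2018; 0.2018 0.4847]  H_jac=[0.2857 -0.9583]  S=[0.6236]  K=[0.1329; -0.6525]  nu=[-0.6922]  x^+=[0.5657, -1.7546]  P^+=[0.9561 0.2559; 0.2559 0.2193]

K[0,0] = 0.1329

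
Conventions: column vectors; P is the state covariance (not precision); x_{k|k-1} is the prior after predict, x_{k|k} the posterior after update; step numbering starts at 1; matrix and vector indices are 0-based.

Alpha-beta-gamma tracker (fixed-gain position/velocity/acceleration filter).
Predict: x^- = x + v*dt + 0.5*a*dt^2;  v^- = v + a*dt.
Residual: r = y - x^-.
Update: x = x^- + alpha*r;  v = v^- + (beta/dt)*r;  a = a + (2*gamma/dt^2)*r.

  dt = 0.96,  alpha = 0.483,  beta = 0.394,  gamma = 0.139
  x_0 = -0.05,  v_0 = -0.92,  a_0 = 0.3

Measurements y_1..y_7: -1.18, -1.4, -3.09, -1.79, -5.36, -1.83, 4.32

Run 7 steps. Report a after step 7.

step 1: x_pred=-0.7950  r=-0.3850  x^+=-0.9809  v^+=-0.7900  a^+=0.1839
step 2: x_pred=-1.6546  r=0.2546  x^+=-1.5316  v^+=-0.5090  a^+=0.2607
step 3: x_pred=-1.9002  r=-1.1898  x^+=-2.4749  v^+=-0.7471  a^+=-0.0982
step 4: x_pred=-3.2374  r=1.4474  x^+=-2.5383  v^+=-0.2474  a^+=0.3384
step 5: x_pred=-2.6199  r=-2.7401  x^+=-3.9433  v^+=-1.0472  a^+=-0.4882
step 6: x_pred=-5.1736  r=3.3436  x^+=-3.5586  v^+=-0.1436  a^+=0.5204
step 7: x_pred=-3.4567  r=7.7767  x^+=0.2995  v^+=3.5477  a^+=2.8662

a_post = 2.8662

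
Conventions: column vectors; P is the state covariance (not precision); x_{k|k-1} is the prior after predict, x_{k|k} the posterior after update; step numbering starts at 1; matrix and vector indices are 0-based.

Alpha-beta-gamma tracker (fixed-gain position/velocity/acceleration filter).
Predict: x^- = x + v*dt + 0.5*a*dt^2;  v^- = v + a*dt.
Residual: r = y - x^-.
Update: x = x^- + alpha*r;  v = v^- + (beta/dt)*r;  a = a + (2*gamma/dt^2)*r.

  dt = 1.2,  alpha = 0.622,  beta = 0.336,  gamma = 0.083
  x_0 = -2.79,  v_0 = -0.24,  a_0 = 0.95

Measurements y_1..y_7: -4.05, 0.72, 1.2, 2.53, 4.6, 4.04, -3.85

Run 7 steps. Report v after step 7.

step 1: x_pred=-2.3940  r=-1.6560  x^+=-3.4240  v^+=0.4363  a^+=0.7591
step 2: x_pred=-2.3539  r=3.0739  x^+=-0.4419  v^+=2.2079  a^+=1.1135
step 3: x_pred=3.0093  r=-1.8093  x^+=1.8839  v^+=3.0375  a^+=0.9049
step 4: x_pred=6.1804  r=-3.6504  x^+=3.9098  v^+=3.1012  a^+=0.4841
step 5: x_pred=7.9799  r=-3.3799  x^+=5.8776  v^+=2.7358  a^+=0.0945
step 6: x_pred=9.2285  r=-5.1885  x^+=6.0013  v^+=1.3963  a^+=-0.5037
step 7: x_pred=7.3142  r=-11.1642  x^+=0.3701  v^+=-2.3341  a^+=-1.7907

v_post = -2.3341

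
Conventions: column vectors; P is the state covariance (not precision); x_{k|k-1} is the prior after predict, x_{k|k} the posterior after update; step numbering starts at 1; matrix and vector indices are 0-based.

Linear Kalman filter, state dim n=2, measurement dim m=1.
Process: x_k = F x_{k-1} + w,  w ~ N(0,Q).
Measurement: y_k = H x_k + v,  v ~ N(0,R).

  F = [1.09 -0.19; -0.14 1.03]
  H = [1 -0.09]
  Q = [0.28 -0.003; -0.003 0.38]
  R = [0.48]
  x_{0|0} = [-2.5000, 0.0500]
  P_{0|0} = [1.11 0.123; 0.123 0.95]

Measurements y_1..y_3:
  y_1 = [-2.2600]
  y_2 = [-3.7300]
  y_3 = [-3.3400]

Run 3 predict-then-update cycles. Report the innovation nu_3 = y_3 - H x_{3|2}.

step 1: x^-=[-2.7345, 0.4015]  P^-=[1.5821 -0.2169; -0.2169 1.3741]  S=[2.1123]  K=[0.7582; -0.1612]  nu=[0.5106]  x^+=[-2.3473, 0.3192]  P^+=[0.3677 0.0413; 0.0413 1.3192]
step 2: x^-=[-2.6192, 0.6574]  P^-=[0.7473 -0.2698; -0.2698 1.7748]  S=[1.2903]  K=[0.5980; -0.3329]  nu=[-1.0516]  x^+=[-3.2481, 1.0074]  P^+=[0.2859 -0.0129; -0.0129 1.6319]
step 3: x^-=[-3.7319, 1.4924]  P^-=[0.6839 -0.3808; -0.3808 2.1206]  S=[1.2497]  K=[0.5747; -0.4575]  nu=[0.5262]  x^+=[-3.4295, 1.2517]  P^+=[0.2712 -0.0523; -0.0523 1.8590]

innov = [0.5262]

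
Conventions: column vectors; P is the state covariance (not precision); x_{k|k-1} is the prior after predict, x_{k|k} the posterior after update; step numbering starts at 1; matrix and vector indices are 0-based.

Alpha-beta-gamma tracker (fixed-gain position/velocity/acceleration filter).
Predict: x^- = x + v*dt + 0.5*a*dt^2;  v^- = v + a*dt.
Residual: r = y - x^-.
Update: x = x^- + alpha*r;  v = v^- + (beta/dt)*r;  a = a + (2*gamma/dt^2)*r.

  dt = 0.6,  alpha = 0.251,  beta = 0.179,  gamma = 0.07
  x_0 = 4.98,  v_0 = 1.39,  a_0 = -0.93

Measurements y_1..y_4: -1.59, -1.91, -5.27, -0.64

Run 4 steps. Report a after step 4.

step 1: x_pred=5.6466  r=-7.2366  x^+=3.8302  v^+=-1.3269  a^+=-3.7442
step 2: x_pred=2.3601  r=-4.2701  x^+=1.2883  v^+=-4.8474  a^+=-5.4048
step 3: x_pred=-2.5930  r=-2.6770  x^+=-3.2649  v^+=-8.8889  a^+=-6.4459
step 4: x_pred=-9.7585  r=9.1185  x^+=-7.4698  v^+=-10.0361  a^+=-2.8998

a_post = -2.8998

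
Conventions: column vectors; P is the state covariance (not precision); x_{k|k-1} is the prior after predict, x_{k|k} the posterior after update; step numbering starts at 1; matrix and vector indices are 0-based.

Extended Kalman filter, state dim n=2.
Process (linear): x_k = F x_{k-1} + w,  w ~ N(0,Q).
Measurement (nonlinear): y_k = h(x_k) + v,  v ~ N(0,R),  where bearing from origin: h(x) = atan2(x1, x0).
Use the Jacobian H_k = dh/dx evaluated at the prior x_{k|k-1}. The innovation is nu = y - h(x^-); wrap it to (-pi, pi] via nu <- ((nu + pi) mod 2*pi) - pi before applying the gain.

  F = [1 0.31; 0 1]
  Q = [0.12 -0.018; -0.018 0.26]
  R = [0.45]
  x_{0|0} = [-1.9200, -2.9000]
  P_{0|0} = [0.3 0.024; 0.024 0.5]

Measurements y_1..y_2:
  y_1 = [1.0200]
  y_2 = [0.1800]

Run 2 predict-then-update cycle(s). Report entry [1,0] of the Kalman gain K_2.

step 1: x^-=[-2.8190, -2.9000]  P^-=[0.4829 0.1610; 0.1610 0.7600]  H_jac=[0.1773 -0.1723]  S=[0.4779]  K=[0.1211; -0.2143]  nu=[-2.9212]  x^+=[-3.1727, -2.2739]  P^+=[0.4759 0.1734; 0.1734 0.7380]
step 2: x^-=[-3.8776, -2.2739]  P^-=[0.7744 0.3842; 0.3842 0.9980]  H_jac=[0.1125 -0.1919]  S=[0.4800]  K=[0.0279; -0.3090]  nu=[2.7912]  x^+=[-3.7996, -3.1363]  P^+=[0.7740 0.3883; 0.3883 0.9522]

K[1,0] = -0.3090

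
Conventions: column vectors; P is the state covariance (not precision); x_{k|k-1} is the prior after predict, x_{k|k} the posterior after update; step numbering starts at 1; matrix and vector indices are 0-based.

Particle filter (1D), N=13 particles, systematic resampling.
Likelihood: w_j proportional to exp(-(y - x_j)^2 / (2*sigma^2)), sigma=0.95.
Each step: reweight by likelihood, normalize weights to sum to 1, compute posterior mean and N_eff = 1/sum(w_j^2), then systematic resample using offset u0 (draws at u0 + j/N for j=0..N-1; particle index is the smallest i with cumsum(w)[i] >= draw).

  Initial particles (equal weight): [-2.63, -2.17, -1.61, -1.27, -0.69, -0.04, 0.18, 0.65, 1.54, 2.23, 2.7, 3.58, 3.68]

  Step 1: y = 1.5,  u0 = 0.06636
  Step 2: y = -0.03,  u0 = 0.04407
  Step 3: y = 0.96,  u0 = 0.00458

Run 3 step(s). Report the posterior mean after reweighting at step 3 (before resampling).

step 1: w=[0.0000, 0.0002, 0.0013, 0.0038, 0.0186, 0.0714, 0.1011, 0.1779, 0.2653, 0.1976, 0.1196, 0.0242, 0.0191]  mean=1.4398  Neff=5.8131  idx=[5, 6, 7, 7, 7, 8, 8, 8, 9, 9, 9, 10, 12]
step 2: w=[0.1902, 0.1856, 0.1472, 0.1472, 0.1472, 0.0485, 0.0485, 0.0485, 0.0112, 0.0112, 0.0112, 0.0031, 0.0001]  mean=0.6209  Neff=6.9871  idx=[0, 0, 1, 1, 1, 2, 2, 3, 3, 4, 4, 6, 8]
step 3: w=[0.0562, 0.0562, 0.0699, 0.0699, 0.0699, 0.0928, 0.0928, 0.0928, 0.0928, 0.0928, 0.0928, 0.0812, 0.0400]  mean=0.6095  Neff=12.3736  idx=[0, 1, 2, 3, 4, 5, 6, 7, 8, 9, 9, 10, 11]

post_mean = 0.6095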